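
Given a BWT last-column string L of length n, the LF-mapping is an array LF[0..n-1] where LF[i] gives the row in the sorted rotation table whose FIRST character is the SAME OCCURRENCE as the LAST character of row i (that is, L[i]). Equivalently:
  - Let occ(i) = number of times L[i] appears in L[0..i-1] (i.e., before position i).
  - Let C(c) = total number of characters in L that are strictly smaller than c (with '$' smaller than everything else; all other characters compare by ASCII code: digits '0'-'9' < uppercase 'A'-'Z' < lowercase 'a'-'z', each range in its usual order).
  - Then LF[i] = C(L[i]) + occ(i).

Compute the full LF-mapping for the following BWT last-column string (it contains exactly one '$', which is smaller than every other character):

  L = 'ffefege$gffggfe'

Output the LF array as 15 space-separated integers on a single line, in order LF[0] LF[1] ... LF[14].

Answer: 5 6 1 7 2 11 3 0 12 8 9 13 14 10 4

Derivation:
Char counts: '$':1, 'e':4, 'f':6, 'g':4
C (first-col start): C('$')=0, C('e')=1, C('f')=5, C('g')=11
L[0]='f': occ=0, LF[0]=C('f')+0=5+0=5
L[1]='f': occ=1, LF[1]=C('f')+1=5+1=6
L[2]='e': occ=0, LF[2]=C('e')+0=1+0=1
L[3]='f': occ=2, LF[3]=C('f')+2=5+2=7
L[4]='e': occ=1, LF[4]=C('e')+1=1+1=2
L[5]='g': occ=0, LF[5]=C('g')+0=11+0=11
L[6]='e': occ=2, LF[6]=C('e')+2=1+2=3
L[7]='$': occ=0, LF[7]=C('$')+0=0+0=0
L[8]='g': occ=1, LF[8]=C('g')+1=11+1=12
L[9]='f': occ=3, LF[9]=C('f')+3=5+3=8
L[10]='f': occ=4, LF[10]=C('f')+4=5+4=9
L[11]='g': occ=2, LF[11]=C('g')+2=11+2=13
L[12]='g': occ=3, LF[12]=C('g')+3=11+3=14
L[13]='f': occ=5, LF[13]=C('f')+5=5+5=10
L[14]='e': occ=3, LF[14]=C('e')+3=1+3=4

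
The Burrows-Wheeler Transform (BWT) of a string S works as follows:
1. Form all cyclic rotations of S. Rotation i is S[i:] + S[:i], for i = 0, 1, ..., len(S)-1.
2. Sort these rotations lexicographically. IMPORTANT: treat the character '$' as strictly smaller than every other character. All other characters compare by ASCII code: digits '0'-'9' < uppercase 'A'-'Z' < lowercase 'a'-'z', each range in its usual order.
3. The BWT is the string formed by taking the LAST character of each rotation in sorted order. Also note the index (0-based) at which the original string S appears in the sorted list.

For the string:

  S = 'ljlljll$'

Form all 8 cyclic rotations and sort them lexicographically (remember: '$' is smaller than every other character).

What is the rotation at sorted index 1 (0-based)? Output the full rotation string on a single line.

All 8 rotations (rotation i = S[i:]+S[:i]):
  rot[0] = ljlljll$
  rot[1] = jlljll$l
  rot[2] = lljll$lj
  rot[3] = ljll$ljl
  rot[4] = jll$ljll
  rot[5] = ll$ljllj
  rot[6] = l$ljlljl
  rot[7] = $ljlljll
Sorted (with $ < everything):
  sorted[0] = $ljlljll
  sorted[1] = jll$ljll
  sorted[2] = jlljll$l
  sorted[3] = l$ljlljl
  sorted[4] = ljll$ljl
  sorted[5] = ljlljll$
  sorted[6] = ll$ljllj
  sorted[7] = lljll$lj
sorted[1] = jll$ljll

Answer: jll$ljll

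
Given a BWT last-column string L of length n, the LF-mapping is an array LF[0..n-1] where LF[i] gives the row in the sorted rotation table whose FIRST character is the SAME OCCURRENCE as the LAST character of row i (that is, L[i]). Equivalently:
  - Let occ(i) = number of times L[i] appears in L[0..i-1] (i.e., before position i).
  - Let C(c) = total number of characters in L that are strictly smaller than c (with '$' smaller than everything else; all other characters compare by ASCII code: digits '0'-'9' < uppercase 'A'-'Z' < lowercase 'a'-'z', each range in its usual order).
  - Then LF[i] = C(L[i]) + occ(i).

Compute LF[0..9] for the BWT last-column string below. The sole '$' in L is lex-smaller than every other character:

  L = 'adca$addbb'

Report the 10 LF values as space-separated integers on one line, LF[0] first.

Char counts: '$':1, 'a':3, 'b':2, 'c':1, 'd':3
C (first-col start): C('$')=0, C('a')=1, C('b')=4, C('c')=6, C('d')=7
L[0]='a': occ=0, LF[0]=C('a')+0=1+0=1
L[1]='d': occ=0, LF[1]=C('d')+0=7+0=7
L[2]='c': occ=0, LF[2]=C('c')+0=6+0=6
L[3]='a': occ=1, LF[3]=C('a')+1=1+1=2
L[4]='$': occ=0, LF[4]=C('$')+0=0+0=0
L[5]='a': occ=2, LF[5]=C('a')+2=1+2=3
L[6]='d': occ=1, LF[6]=C('d')+1=7+1=8
L[7]='d': occ=2, LF[7]=C('d')+2=7+2=9
L[8]='b': occ=0, LF[8]=C('b')+0=4+0=4
L[9]='b': occ=1, LF[9]=C('b')+1=4+1=5

Answer: 1 7 6 2 0 3 8 9 4 5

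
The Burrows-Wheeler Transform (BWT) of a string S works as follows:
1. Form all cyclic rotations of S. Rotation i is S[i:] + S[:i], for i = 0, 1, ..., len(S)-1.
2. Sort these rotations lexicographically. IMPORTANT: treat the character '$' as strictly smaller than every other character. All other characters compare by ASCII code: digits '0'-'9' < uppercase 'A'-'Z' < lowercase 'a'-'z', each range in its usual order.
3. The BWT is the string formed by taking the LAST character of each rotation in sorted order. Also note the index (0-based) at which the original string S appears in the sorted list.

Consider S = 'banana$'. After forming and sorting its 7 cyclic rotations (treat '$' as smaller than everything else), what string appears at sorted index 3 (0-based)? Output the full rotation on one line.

All 7 rotations (rotation i = S[i:]+S[:i]):
  rot[0] = banana$
  rot[1] = anana$b
  rot[2] = nana$ba
  rot[3] = ana$ban
  rot[4] = na$bana
  rot[5] = a$banan
  rot[6] = $banana
Sorted (with $ < everything):
  sorted[0] = $banana
  sorted[1] = a$banan
  sorted[2] = ana$ban
  sorted[3] = anana$b
  sorted[4] = banana$
  sorted[5] = na$bana
  sorted[6] = nana$ba
sorted[3] = anana$b

Answer: anana$b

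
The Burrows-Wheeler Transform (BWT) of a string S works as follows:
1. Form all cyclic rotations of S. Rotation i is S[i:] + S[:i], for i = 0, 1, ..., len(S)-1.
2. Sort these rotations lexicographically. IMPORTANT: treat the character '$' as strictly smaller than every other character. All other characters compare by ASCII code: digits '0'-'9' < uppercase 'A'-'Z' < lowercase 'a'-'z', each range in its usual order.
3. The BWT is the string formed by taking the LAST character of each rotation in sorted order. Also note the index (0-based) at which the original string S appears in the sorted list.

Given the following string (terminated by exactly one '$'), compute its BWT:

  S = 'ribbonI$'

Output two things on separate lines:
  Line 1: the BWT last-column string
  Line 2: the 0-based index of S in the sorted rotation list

Answer: Inibrob$
7

Derivation:
All 8 rotations (rotation i = S[i:]+S[:i]):
  rot[0] = ribbonI$
  rot[1] = ibbonI$r
  rot[2] = bbonI$ri
  rot[3] = bonI$rib
  rot[4] = onI$ribb
  rot[5] = nI$ribbo
  rot[6] = I$ribbon
  rot[7] = $ribbonI
Sorted (with $ < everything):
  sorted[0] = $ribbonI  (last char: 'I')
  sorted[1] = I$ribbon  (last char: 'n')
  sorted[2] = bbonI$ri  (last char: 'i')
  sorted[3] = bonI$rib  (last char: 'b')
  sorted[4] = ibbonI$r  (last char: 'r')
  sorted[5] = nI$ribbo  (last char: 'o')
  sorted[6] = onI$ribb  (last char: 'b')
  sorted[7] = ribbonI$  (last char: '$')
Last column: Inibrob$
Original string S is at sorted index 7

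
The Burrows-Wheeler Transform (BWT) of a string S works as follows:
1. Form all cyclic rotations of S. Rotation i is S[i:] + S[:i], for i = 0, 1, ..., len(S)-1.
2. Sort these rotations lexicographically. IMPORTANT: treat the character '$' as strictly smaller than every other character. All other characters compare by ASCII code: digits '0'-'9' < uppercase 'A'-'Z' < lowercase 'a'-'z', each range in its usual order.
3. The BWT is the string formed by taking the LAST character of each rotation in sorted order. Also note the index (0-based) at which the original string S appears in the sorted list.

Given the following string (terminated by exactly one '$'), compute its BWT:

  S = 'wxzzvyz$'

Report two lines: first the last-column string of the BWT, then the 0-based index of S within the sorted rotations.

Answer: zz$wvyzx
2

Derivation:
All 8 rotations (rotation i = S[i:]+S[:i]):
  rot[0] = wxzzvyz$
  rot[1] = xzzvyz$w
  rot[2] = zzvyz$wx
  rot[3] = zvyz$wxz
  rot[4] = vyz$wxzz
  rot[5] = yz$wxzzv
  rot[6] = z$wxzzvy
  rot[7] = $wxzzvyz
Sorted (with $ < everything):
  sorted[0] = $wxzzvyz  (last char: 'z')
  sorted[1] = vyz$wxzz  (last char: 'z')
  sorted[2] = wxzzvyz$  (last char: '$')
  sorted[3] = xzzvyz$w  (last char: 'w')
  sorted[4] = yz$wxzzv  (last char: 'v')
  sorted[5] = z$wxzzvy  (last char: 'y')
  sorted[6] = zvyz$wxz  (last char: 'z')
  sorted[7] = zzvyz$wx  (last char: 'x')
Last column: zz$wvyzx
Original string S is at sorted index 2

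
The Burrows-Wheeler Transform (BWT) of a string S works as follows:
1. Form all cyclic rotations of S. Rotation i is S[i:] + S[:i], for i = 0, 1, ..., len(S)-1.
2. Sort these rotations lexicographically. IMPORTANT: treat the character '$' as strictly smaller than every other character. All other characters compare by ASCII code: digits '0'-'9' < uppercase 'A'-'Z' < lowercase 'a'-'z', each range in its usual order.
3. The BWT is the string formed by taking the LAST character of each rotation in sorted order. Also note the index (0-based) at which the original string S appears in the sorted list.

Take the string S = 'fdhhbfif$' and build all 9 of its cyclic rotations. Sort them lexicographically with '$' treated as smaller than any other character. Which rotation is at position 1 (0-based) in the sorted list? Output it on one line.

Answer: bfif$fdhh

Derivation:
All 9 rotations (rotation i = S[i:]+S[:i]):
  rot[0] = fdhhbfif$
  rot[1] = dhhbfif$f
  rot[2] = hhbfif$fd
  rot[3] = hbfif$fdh
  rot[4] = bfif$fdhh
  rot[5] = fif$fdhhb
  rot[6] = if$fdhhbf
  rot[7] = f$fdhhbfi
  rot[8] = $fdhhbfif
Sorted (with $ < everything):
  sorted[0] = $fdhhbfif
  sorted[1] = bfif$fdhh
  sorted[2] = dhhbfif$f
  sorted[3] = f$fdhhbfi
  sorted[4] = fdhhbfif$
  sorted[5] = fif$fdhhb
  sorted[6] = hbfif$fdh
  sorted[7] = hhbfif$fd
  sorted[8] = if$fdhhbf
sorted[1] = bfif$fdhh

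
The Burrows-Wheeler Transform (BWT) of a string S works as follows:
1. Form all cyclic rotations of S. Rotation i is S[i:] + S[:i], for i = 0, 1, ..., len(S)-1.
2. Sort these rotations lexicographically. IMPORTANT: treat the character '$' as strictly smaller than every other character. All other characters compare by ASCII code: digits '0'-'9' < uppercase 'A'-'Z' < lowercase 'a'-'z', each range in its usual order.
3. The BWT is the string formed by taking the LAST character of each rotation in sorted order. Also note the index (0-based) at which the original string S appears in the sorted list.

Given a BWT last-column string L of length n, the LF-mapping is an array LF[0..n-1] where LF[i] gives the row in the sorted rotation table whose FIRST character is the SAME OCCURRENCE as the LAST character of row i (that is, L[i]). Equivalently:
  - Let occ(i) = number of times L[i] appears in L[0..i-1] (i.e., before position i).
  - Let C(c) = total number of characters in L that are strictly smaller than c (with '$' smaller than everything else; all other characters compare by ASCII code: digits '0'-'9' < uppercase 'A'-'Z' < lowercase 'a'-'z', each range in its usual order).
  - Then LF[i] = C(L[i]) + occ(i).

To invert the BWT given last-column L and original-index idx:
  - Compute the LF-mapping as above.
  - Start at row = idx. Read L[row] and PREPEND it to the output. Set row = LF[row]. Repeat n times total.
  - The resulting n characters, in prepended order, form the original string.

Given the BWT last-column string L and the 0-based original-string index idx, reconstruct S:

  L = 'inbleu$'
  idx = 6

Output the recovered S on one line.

Answer: unbeli$

Derivation:
LF mapping: 3 5 1 4 2 6 0
Walk LF starting at row 6, prepending L[row]:
  step 1: row=6, L[6]='$', prepend. Next row=LF[6]=0
  step 2: row=0, L[0]='i', prepend. Next row=LF[0]=3
  step 3: row=3, L[3]='l', prepend. Next row=LF[3]=4
  step 4: row=4, L[4]='e', prepend. Next row=LF[4]=2
  step 5: row=2, L[2]='b', prepend. Next row=LF[2]=1
  step 6: row=1, L[1]='n', prepend. Next row=LF[1]=5
  step 7: row=5, L[5]='u', prepend. Next row=LF[5]=6
Reversed output: unbeli$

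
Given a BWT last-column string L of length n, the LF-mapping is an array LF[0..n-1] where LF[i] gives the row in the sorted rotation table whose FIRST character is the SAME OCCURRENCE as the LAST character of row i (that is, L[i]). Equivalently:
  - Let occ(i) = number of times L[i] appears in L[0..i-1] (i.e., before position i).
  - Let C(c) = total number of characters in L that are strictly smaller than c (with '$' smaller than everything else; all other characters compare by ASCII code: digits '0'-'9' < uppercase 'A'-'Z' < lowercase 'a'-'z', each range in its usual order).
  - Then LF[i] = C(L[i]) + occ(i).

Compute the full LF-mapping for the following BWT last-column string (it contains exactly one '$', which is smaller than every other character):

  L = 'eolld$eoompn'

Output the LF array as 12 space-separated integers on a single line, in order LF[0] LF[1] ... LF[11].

Answer: 2 8 4 5 1 0 3 9 10 6 11 7

Derivation:
Char counts: '$':1, 'd':1, 'e':2, 'l':2, 'm':1, 'n':1, 'o':3, 'p':1
C (first-col start): C('$')=0, C('d')=1, C('e')=2, C('l')=4, C('m')=6, C('n')=7, C('o')=8, C('p')=11
L[0]='e': occ=0, LF[0]=C('e')+0=2+0=2
L[1]='o': occ=0, LF[1]=C('o')+0=8+0=8
L[2]='l': occ=0, LF[2]=C('l')+0=4+0=4
L[3]='l': occ=1, LF[3]=C('l')+1=4+1=5
L[4]='d': occ=0, LF[4]=C('d')+0=1+0=1
L[5]='$': occ=0, LF[5]=C('$')+0=0+0=0
L[6]='e': occ=1, LF[6]=C('e')+1=2+1=3
L[7]='o': occ=1, LF[7]=C('o')+1=8+1=9
L[8]='o': occ=2, LF[8]=C('o')+2=8+2=10
L[9]='m': occ=0, LF[9]=C('m')+0=6+0=6
L[10]='p': occ=0, LF[10]=C('p')+0=11+0=11
L[11]='n': occ=0, LF[11]=C('n')+0=7+0=7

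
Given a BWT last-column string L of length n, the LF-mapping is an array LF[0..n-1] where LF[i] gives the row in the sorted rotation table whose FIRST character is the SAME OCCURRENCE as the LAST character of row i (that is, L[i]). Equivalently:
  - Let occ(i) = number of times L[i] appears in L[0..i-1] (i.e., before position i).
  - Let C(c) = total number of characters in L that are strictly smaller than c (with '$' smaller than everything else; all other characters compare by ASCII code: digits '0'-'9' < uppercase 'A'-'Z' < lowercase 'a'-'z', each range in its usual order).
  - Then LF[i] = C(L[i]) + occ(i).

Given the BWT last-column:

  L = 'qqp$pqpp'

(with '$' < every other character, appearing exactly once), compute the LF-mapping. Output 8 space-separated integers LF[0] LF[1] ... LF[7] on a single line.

Char counts: '$':1, 'p':4, 'q':3
C (first-col start): C('$')=0, C('p')=1, C('q')=5
L[0]='q': occ=0, LF[0]=C('q')+0=5+0=5
L[1]='q': occ=1, LF[1]=C('q')+1=5+1=6
L[2]='p': occ=0, LF[2]=C('p')+0=1+0=1
L[3]='$': occ=0, LF[3]=C('$')+0=0+0=0
L[4]='p': occ=1, LF[4]=C('p')+1=1+1=2
L[5]='q': occ=2, LF[5]=C('q')+2=5+2=7
L[6]='p': occ=2, LF[6]=C('p')+2=1+2=3
L[7]='p': occ=3, LF[7]=C('p')+3=1+3=4

Answer: 5 6 1 0 2 7 3 4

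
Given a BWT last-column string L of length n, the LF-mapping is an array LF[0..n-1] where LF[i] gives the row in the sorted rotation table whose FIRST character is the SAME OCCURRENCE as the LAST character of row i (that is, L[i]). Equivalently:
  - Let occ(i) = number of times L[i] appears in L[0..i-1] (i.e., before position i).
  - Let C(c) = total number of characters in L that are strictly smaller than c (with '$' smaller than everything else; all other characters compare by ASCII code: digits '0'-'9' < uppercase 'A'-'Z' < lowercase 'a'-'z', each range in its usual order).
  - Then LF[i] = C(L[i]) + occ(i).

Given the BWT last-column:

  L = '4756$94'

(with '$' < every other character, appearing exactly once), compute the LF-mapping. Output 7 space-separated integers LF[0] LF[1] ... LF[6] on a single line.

Answer: 1 5 3 4 0 6 2

Derivation:
Char counts: '$':1, '4':2, '5':1, '6':1, '7':1, '9':1
C (first-col start): C('$')=0, C('4')=1, C('5')=3, C('6')=4, C('7')=5, C('9')=6
L[0]='4': occ=0, LF[0]=C('4')+0=1+0=1
L[1]='7': occ=0, LF[1]=C('7')+0=5+0=5
L[2]='5': occ=0, LF[2]=C('5')+0=3+0=3
L[3]='6': occ=0, LF[3]=C('6')+0=4+0=4
L[4]='$': occ=0, LF[4]=C('$')+0=0+0=0
L[5]='9': occ=0, LF[5]=C('9')+0=6+0=6
L[6]='4': occ=1, LF[6]=C('4')+1=1+1=2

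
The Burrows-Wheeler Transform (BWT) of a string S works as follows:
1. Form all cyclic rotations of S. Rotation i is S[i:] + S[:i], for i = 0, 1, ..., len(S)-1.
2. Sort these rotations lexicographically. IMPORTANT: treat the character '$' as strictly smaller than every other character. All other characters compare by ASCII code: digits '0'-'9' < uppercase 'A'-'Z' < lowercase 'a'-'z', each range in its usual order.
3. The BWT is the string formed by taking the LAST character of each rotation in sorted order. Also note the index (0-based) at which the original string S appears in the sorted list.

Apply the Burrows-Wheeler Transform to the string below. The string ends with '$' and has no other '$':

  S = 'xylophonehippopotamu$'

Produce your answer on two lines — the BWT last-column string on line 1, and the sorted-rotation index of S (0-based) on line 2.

All 21 rotations (rotation i = S[i:]+S[:i]):
  rot[0] = xylophonehippopotamu$
  rot[1] = ylophonehippopotamu$x
  rot[2] = lophonehippopotamu$xy
  rot[3] = ophonehippopotamu$xyl
  rot[4] = phonehippopotamu$xylo
  rot[5] = honehippopotamu$xylop
  rot[6] = onehippopotamu$xyloph
  rot[7] = nehippopotamu$xylopho
  rot[8] = ehippopotamu$xylophon
  rot[9] = hippopotamu$xylophone
  rot[10] = ippopotamu$xylophoneh
  rot[11] = ppopotamu$xylophonehi
  rot[12] = popotamu$xylophonehip
  rot[13] = opotamu$xylophonehipp
  rot[14] = potamu$xylophonehippo
  rot[15] = otamu$xylophonehippop
  rot[16] = tamu$xylophonehippopo
  rot[17] = amu$xylophonehippopot
  rot[18] = mu$xylophonehippopota
  rot[19] = u$xylophonehippopotam
  rot[20] = $xylophonehippopotamu
Sorted (with $ < everything):
  sorted[0] = $xylophonehippopotamu  (last char: 'u')
  sorted[1] = amu$xylophonehippopot  (last char: 't')
  sorted[2] = ehippopotamu$xylophon  (last char: 'n')
  sorted[3] = hippopotamu$xylophone  (last char: 'e')
  sorted[4] = honehippopotamu$xylop  (last char: 'p')
  sorted[5] = ippopotamu$xylophoneh  (last char: 'h')
  sorted[6] = lophonehippopotamu$xy  (last char: 'y')
  sorted[7] = mu$xylophonehippopota  (last char: 'a')
  sorted[8] = nehippopotamu$xylopho  (last char: 'o')
  sorted[9] = onehippopotamu$xyloph  (last char: 'h')
  sorted[10] = ophonehippopotamu$xyl  (last char: 'l')
  sorted[11] = opotamu$xylophonehipp  (last char: 'p')
  sorted[12] = otamu$xylophonehippop  (last char: 'p')
  sorted[13] = phonehippopotamu$xylo  (last char: 'o')
  sorted[14] = popotamu$xylophonehip  (last char: 'p')
  sorted[15] = potamu$xylophonehippo  (last char: 'o')
  sorted[16] = ppopotamu$xylophonehi  (last char: 'i')
  sorted[17] = tamu$xylophonehippopo  (last char: 'o')
  sorted[18] = u$xylophonehippopotam  (last char: 'm')
  sorted[19] = xylophonehippopotamu$  (last char: '$')
  sorted[20] = ylophonehippopotamu$x  (last char: 'x')
Last column: utnephyaohlppopoiom$x
Original string S is at sorted index 19

Answer: utnephyaohlppopoiom$x
19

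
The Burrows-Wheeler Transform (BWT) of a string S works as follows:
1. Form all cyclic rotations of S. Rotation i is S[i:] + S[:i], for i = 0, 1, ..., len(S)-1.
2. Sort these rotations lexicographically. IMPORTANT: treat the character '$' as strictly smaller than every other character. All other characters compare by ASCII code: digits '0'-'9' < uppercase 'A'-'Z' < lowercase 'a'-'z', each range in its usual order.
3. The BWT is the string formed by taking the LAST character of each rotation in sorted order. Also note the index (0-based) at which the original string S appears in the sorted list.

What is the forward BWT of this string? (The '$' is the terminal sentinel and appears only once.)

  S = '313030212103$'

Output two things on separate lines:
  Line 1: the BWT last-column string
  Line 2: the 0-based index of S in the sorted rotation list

Answer: 331322310001$
12

Derivation:
All 13 rotations (rotation i = S[i:]+S[:i]):
  rot[0] = 313030212103$
  rot[1] = 13030212103$3
  rot[2] = 3030212103$31
  rot[3] = 030212103$313
  rot[4] = 30212103$3130
  rot[5] = 0212103$31303
  rot[6] = 212103$313030
  rot[7] = 12103$3130302
  rot[8] = 2103$31303021
  rot[9] = 103$313030212
  rot[10] = 03$3130302121
  rot[11] = 3$31303021210
  rot[12] = $313030212103
Sorted (with $ < everything):
  sorted[0] = $313030212103  (last char: '3')
  sorted[1] = 0212103$31303  (last char: '3')
  sorted[2] = 03$3130302121  (last char: '1')
  sorted[3] = 030212103$313  (last char: '3')
  sorted[4] = 103$313030212  (last char: '2')
  sorted[5] = 12103$3130302  (last char: '2')
  sorted[6] = 13030212103$3  (last char: '3')
  sorted[7] = 2103$31303021  (last char: '1')
  sorted[8] = 212103$313030  (last char: '0')
  sorted[9] = 3$31303021210  (last char: '0')
  sorted[10] = 30212103$3130  (last char: '0')
  sorted[11] = 3030212103$31  (last char: '1')
  sorted[12] = 313030212103$  (last char: '$')
Last column: 331322310001$
Original string S is at sorted index 12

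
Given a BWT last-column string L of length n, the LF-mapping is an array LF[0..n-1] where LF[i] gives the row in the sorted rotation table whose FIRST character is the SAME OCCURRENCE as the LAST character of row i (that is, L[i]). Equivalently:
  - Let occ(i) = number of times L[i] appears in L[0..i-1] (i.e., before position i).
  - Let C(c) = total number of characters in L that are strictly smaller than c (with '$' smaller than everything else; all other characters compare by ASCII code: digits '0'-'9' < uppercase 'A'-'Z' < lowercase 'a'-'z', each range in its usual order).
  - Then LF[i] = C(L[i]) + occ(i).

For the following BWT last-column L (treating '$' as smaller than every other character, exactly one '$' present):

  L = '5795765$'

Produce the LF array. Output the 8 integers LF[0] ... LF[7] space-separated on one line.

Char counts: '$':1, '5':3, '6':1, '7':2, '9':1
C (first-col start): C('$')=0, C('5')=1, C('6')=4, C('7')=5, C('9')=7
L[0]='5': occ=0, LF[0]=C('5')+0=1+0=1
L[1]='7': occ=0, LF[1]=C('7')+0=5+0=5
L[2]='9': occ=0, LF[2]=C('9')+0=7+0=7
L[3]='5': occ=1, LF[3]=C('5')+1=1+1=2
L[4]='7': occ=1, LF[4]=C('7')+1=5+1=6
L[5]='6': occ=0, LF[5]=C('6')+0=4+0=4
L[6]='5': occ=2, LF[6]=C('5')+2=1+2=3
L[7]='$': occ=0, LF[7]=C('$')+0=0+0=0

Answer: 1 5 7 2 6 4 3 0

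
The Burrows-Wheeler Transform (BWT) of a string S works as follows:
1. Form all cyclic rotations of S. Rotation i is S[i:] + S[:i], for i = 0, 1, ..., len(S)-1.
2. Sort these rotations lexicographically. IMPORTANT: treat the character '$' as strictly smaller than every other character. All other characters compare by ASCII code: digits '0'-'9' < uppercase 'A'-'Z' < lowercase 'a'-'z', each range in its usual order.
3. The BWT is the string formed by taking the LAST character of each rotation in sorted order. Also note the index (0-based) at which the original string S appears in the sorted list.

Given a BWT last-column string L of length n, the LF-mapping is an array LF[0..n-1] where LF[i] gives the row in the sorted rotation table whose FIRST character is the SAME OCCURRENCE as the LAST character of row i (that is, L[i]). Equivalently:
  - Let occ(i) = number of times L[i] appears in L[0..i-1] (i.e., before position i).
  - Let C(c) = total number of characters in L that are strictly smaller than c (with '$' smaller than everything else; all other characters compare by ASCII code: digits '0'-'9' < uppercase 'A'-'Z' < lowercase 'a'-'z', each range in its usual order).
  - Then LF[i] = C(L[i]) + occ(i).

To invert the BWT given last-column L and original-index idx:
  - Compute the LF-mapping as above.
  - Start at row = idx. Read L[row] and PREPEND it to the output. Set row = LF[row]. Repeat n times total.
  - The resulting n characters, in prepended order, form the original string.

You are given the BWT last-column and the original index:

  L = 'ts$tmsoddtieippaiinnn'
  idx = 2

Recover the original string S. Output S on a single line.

LF mapping: 18 16 0 19 9 17 13 2 3 20 5 4 6 14 15 1 7 8 10 11 12
Walk LF starting at row 2, prepending L[row]:
  step 1: row=2, L[2]='$', prepend. Next row=LF[2]=0
  step 2: row=0, L[0]='t', prepend. Next row=LF[0]=18
  step 3: row=18, L[18]='n', prepend. Next row=LF[18]=10
  step 4: row=10, L[10]='i', prepend. Next row=LF[10]=5
  step 5: row=5, L[5]='s', prepend. Next row=LF[5]=17
  step 6: row=17, L[17]='i', prepend. Next row=LF[17]=8
  step 7: row=8, L[8]='d', prepend. Next row=LF[8]=3
  step 8: row=3, L[3]='t', prepend. Next row=LF[3]=19
  step 9: row=19, L[19]='n', prepend. Next row=LF[19]=11
  step 10: row=11, L[11]='e', prepend. Next row=LF[11]=4
  step 11: row=4, L[4]='m', prepend. Next row=LF[4]=9
  step 12: row=9, L[9]='t', prepend. Next row=LF[9]=20
  step 13: row=20, L[20]='n', prepend. Next row=LF[20]=12
  step 14: row=12, L[12]='i', prepend. Next row=LF[12]=6
  step 15: row=6, L[6]='o', prepend. Next row=LF[6]=13
  step 16: row=13, L[13]='p', prepend. Next row=LF[13]=14
  step 17: row=14, L[14]='p', prepend. Next row=LF[14]=15
  step 18: row=15, L[15]='a', prepend. Next row=LF[15]=1
  step 19: row=1, L[1]='s', prepend. Next row=LF[1]=16
  step 20: row=16, L[16]='i', prepend. Next row=LF[16]=7
  step 21: row=7, L[7]='d', prepend. Next row=LF[7]=2
Reversed output: disappointmentdisint$

Answer: disappointmentdisint$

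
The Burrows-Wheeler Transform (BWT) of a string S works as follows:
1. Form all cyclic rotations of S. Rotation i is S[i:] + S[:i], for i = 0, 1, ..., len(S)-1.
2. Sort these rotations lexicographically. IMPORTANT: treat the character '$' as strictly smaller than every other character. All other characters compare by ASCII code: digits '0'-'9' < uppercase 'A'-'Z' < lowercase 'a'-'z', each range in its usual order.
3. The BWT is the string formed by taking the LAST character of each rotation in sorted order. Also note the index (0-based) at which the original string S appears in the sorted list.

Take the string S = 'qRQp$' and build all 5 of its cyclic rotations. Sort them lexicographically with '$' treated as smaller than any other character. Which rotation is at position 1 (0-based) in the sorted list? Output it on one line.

All 5 rotations (rotation i = S[i:]+S[:i]):
  rot[0] = qRQp$
  rot[1] = RQp$q
  rot[2] = Qp$qR
  rot[3] = p$qRQ
  rot[4] = $qRQp
Sorted (with $ < everything):
  sorted[0] = $qRQp
  sorted[1] = Qp$qR
  sorted[2] = RQp$q
  sorted[3] = p$qRQ
  sorted[4] = qRQp$
sorted[1] = Qp$qR

Answer: Qp$qR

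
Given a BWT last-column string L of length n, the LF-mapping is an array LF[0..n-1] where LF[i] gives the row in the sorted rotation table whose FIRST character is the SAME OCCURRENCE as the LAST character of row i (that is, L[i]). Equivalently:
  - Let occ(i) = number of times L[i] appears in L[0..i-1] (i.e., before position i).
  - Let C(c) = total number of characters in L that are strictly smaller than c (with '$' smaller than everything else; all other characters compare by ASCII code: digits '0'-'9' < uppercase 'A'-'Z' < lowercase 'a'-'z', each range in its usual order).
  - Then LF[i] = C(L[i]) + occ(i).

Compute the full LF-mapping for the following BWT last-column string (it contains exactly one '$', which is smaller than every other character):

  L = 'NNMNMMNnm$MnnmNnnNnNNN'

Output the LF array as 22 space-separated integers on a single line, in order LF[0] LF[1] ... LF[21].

Answer: 5 6 1 7 2 3 8 16 14 0 4 17 18 15 9 19 20 10 21 11 12 13

Derivation:
Char counts: '$':1, 'M':4, 'N':9, 'm':2, 'n':6
C (first-col start): C('$')=0, C('M')=1, C('N')=5, C('m')=14, C('n')=16
L[0]='N': occ=0, LF[0]=C('N')+0=5+0=5
L[1]='N': occ=1, LF[1]=C('N')+1=5+1=6
L[2]='M': occ=0, LF[2]=C('M')+0=1+0=1
L[3]='N': occ=2, LF[3]=C('N')+2=5+2=7
L[4]='M': occ=1, LF[4]=C('M')+1=1+1=2
L[5]='M': occ=2, LF[5]=C('M')+2=1+2=3
L[6]='N': occ=3, LF[6]=C('N')+3=5+3=8
L[7]='n': occ=0, LF[7]=C('n')+0=16+0=16
L[8]='m': occ=0, LF[8]=C('m')+0=14+0=14
L[9]='$': occ=0, LF[9]=C('$')+0=0+0=0
L[10]='M': occ=3, LF[10]=C('M')+3=1+3=4
L[11]='n': occ=1, LF[11]=C('n')+1=16+1=17
L[12]='n': occ=2, LF[12]=C('n')+2=16+2=18
L[13]='m': occ=1, LF[13]=C('m')+1=14+1=15
L[14]='N': occ=4, LF[14]=C('N')+4=5+4=9
L[15]='n': occ=3, LF[15]=C('n')+3=16+3=19
L[16]='n': occ=4, LF[16]=C('n')+4=16+4=20
L[17]='N': occ=5, LF[17]=C('N')+5=5+5=10
L[18]='n': occ=5, LF[18]=C('n')+5=16+5=21
L[19]='N': occ=6, LF[19]=C('N')+6=5+6=11
L[20]='N': occ=7, LF[20]=C('N')+7=5+7=12
L[21]='N': occ=8, LF[21]=C('N')+8=5+8=13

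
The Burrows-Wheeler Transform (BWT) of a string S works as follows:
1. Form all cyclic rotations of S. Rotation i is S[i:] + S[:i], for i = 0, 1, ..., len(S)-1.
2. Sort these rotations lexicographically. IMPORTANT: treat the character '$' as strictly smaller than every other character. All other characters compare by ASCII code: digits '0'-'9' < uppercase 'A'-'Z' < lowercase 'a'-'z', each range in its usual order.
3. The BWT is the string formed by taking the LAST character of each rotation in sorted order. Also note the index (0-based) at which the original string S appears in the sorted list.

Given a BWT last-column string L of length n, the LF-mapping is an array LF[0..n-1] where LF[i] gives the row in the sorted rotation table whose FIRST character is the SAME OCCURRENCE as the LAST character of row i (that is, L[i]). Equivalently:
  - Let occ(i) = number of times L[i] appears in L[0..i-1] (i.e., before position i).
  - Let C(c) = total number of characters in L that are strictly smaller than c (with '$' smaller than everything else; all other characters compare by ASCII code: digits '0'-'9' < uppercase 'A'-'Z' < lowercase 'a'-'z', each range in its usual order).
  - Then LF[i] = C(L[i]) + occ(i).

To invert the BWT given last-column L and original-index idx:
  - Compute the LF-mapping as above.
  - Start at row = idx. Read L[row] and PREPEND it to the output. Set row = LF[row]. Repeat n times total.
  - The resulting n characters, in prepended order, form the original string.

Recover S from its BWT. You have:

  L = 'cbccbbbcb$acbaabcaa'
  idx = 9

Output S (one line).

Answer: bbabbaccbacbbcacac$

Derivation:
LF mapping: 13 6 14 15 7 8 9 16 10 0 1 17 11 2 3 12 18 4 5
Walk LF starting at row 9, prepending L[row]:
  step 1: row=9, L[9]='$', prepend. Next row=LF[9]=0
  step 2: row=0, L[0]='c', prepend. Next row=LF[0]=13
  step 3: row=13, L[13]='a', prepend. Next row=LF[13]=2
  step 4: row=2, L[2]='c', prepend. Next row=LF[2]=14
  step 5: row=14, L[14]='a', prepend. Next row=LF[14]=3
  step 6: row=3, L[3]='c', prepend. Next row=LF[3]=15
  step 7: row=15, L[15]='b', prepend. Next row=LF[15]=12
  step 8: row=12, L[12]='b', prepend. Next row=LF[12]=11
  step 9: row=11, L[11]='c', prepend. Next row=LF[11]=17
  step 10: row=17, L[17]='a', prepend. Next row=LF[17]=4
  step 11: row=4, L[4]='b', prepend. Next row=LF[4]=7
  step 12: row=7, L[7]='c', prepend. Next row=LF[7]=16
  step 13: row=16, L[16]='c', prepend. Next row=LF[16]=18
  step 14: row=18, L[18]='a', prepend. Next row=LF[18]=5
  step 15: row=5, L[5]='b', prepend. Next row=LF[5]=8
  step 16: row=8, L[8]='b', prepend. Next row=LF[8]=10
  step 17: row=10, L[10]='a', prepend. Next row=LF[10]=1
  step 18: row=1, L[1]='b', prepend. Next row=LF[1]=6
  step 19: row=6, L[6]='b', prepend. Next row=LF[6]=9
Reversed output: bbabbaccbacbbcacac$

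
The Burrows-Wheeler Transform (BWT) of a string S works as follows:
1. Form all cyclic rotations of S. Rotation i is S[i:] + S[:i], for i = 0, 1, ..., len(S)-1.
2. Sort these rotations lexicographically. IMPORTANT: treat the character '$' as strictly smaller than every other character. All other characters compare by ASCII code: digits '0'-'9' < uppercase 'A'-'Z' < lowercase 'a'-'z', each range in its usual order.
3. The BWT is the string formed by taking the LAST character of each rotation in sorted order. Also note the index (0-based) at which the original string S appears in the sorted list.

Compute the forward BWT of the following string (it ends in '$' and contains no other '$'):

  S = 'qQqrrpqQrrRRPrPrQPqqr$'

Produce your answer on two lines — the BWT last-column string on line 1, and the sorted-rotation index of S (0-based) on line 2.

All 22 rotations (rotation i = S[i:]+S[:i]):
  rot[0] = qQqrrpqQrrRRPrPrQPqqr$
  rot[1] = QqrrpqQrrRRPrPrQPqqr$q
  rot[2] = qrrpqQrrRRPrPrQPqqr$qQ
  rot[3] = rrpqQrrRRPrPrQPqqr$qQq
  rot[4] = rpqQrrRRPrPrQPqqr$qQqr
  rot[5] = pqQrrRRPrPrQPqqr$qQqrr
  rot[6] = qQrrRRPrPrQPqqr$qQqrrp
  rot[7] = QrrRRPrPrQPqqr$qQqrrpq
  rot[8] = rrRRPrPrQPqqr$qQqrrpqQ
  rot[9] = rRRPrPrQPqqr$qQqrrpqQr
  rot[10] = RRPrPrQPqqr$qQqrrpqQrr
  rot[11] = RPrPrQPqqr$qQqrrpqQrrR
  rot[12] = PrPrQPqqr$qQqrrpqQrrRR
  rot[13] = rPrQPqqr$qQqrrpqQrrRRP
  rot[14] = PrQPqqr$qQqrrpqQrrRRPr
  rot[15] = rQPqqr$qQqrrpqQrrRRPrP
  rot[16] = QPqqr$qQqrrpqQrrRRPrPr
  rot[17] = Pqqr$qQqrrpqQrrRRPrPrQ
  rot[18] = qqr$qQqrrpqQrrRRPrPrQP
  rot[19] = qr$qQqrrpqQrrRRPrPrQPq
  rot[20] = r$qQqrrpqQrrRRPrPrQPqq
  rot[21] = $qQqrrpqQrrRRPrPrQPqqr
Sorted (with $ < everything):
  sorted[0] = $qQqrrpqQrrRRPrPrQPqqr  (last char: 'r')
  sorted[1] = Pqqr$qQqrrpqQrrRRPrPrQ  (last char: 'Q')
  sorted[2] = PrPrQPqqr$qQqrrpqQrrRR  (last char: 'R')
  sorted[3] = PrQPqqr$qQqrrpqQrrRRPr  (last char: 'r')
  sorted[4] = QPqqr$qQqrrpqQrrRRPrPr  (last char: 'r')
  sorted[5] = QqrrpqQrrRRPrPrQPqqr$q  (last char: 'q')
  sorted[6] = QrrRRPrPrQPqqr$qQqrrpq  (last char: 'q')
  sorted[7] = RPrPrQPqqr$qQqrrpqQrrR  (last char: 'R')
  sorted[8] = RRPrPrQPqqr$qQqrrpqQrr  (last char: 'r')
  sorted[9] = pqQrrRRPrPrQPqqr$qQqrr  (last char: 'r')
  sorted[10] = qQqrrpqQrrRRPrPrQPqqr$  (last char: '$')
  sorted[11] = qQrrRRPrPrQPqqr$qQqrrp  (last char: 'p')
  sorted[12] = qqr$qQqrrpqQrrRRPrPrQP  (last char: 'P')
  sorted[13] = qr$qQqrrpqQrrRRPrPrQPq  (last char: 'q')
  sorted[14] = qrrpqQrrRRPrPrQPqqr$qQ  (last char: 'Q')
  sorted[15] = r$qQqrrpqQrrRRPrPrQPqq  (last char: 'q')
  sorted[16] = rPrQPqqr$qQqrrpqQrrRRP  (last char: 'P')
  sorted[17] = rQPqqr$qQqrrpqQrrRRPrP  (last char: 'P')
  sorted[18] = rRRPrPrQPqqr$qQqrrpqQr  (last char: 'r')
  sorted[19] = rpqQrrRRPrPrQPqqr$qQqr  (last char: 'r')
  sorted[20] = rrRRPrPrQPqqr$qQqrrpqQ  (last char: 'Q')
  sorted[21] = rrpqQrrRRPrPrQPqqr$qQq  (last char: 'q')
Last column: rQRrrqqRrr$pPqQqPPrrQq
Original string S is at sorted index 10

Answer: rQRrrqqRrr$pPqQqPPrrQq
10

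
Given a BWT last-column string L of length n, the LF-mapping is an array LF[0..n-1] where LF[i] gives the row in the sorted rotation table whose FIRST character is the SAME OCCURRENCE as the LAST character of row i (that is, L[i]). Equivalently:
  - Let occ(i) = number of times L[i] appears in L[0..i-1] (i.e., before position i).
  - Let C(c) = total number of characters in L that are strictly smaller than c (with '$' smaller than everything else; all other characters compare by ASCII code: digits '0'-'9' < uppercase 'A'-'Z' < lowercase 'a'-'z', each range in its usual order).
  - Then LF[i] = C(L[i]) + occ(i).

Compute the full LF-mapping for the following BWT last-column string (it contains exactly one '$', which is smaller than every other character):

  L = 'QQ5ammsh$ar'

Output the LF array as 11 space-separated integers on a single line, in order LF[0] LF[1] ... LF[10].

Answer: 2 3 1 4 7 8 10 6 0 5 9

Derivation:
Char counts: '$':1, '5':1, 'Q':2, 'a':2, 'h':1, 'm':2, 'r':1, 's':1
C (first-col start): C('$')=0, C('5')=1, C('Q')=2, C('a')=4, C('h')=6, C('m')=7, C('r')=9, C('s')=10
L[0]='Q': occ=0, LF[0]=C('Q')+0=2+0=2
L[1]='Q': occ=1, LF[1]=C('Q')+1=2+1=3
L[2]='5': occ=0, LF[2]=C('5')+0=1+0=1
L[3]='a': occ=0, LF[3]=C('a')+0=4+0=4
L[4]='m': occ=0, LF[4]=C('m')+0=7+0=7
L[5]='m': occ=1, LF[5]=C('m')+1=7+1=8
L[6]='s': occ=0, LF[6]=C('s')+0=10+0=10
L[7]='h': occ=0, LF[7]=C('h')+0=6+0=6
L[8]='$': occ=0, LF[8]=C('$')+0=0+0=0
L[9]='a': occ=1, LF[9]=C('a')+1=4+1=5
L[10]='r': occ=0, LF[10]=C('r')+0=9+0=9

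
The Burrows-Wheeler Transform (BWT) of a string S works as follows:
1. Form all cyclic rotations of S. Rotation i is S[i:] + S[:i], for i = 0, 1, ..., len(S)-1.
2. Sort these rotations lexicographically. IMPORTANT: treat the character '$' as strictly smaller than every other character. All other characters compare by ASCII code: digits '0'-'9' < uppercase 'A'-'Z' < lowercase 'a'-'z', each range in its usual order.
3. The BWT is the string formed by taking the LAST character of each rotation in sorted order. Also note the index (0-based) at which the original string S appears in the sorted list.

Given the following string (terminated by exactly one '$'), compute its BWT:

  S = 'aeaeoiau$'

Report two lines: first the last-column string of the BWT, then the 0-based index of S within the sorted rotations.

All 9 rotations (rotation i = S[i:]+S[:i]):
  rot[0] = aeaeoiau$
  rot[1] = eaeoiau$a
  rot[2] = aeoiau$ae
  rot[3] = eoiau$aea
  rot[4] = oiau$aeae
  rot[5] = iau$aeaeo
  rot[6] = au$aeaeoi
  rot[7] = u$aeaeoia
  rot[8] = $aeaeoiau
Sorted (with $ < everything):
  sorted[0] = $aeaeoiau  (last char: 'u')
  sorted[1] = aeaeoiau$  (last char: '$')
  sorted[2] = aeoiau$ae  (last char: 'e')
  sorted[3] = au$aeaeoi  (last char: 'i')
  sorted[4] = eaeoiau$a  (last char: 'a')
  sorted[5] = eoiau$aea  (last char: 'a')
  sorted[6] = iau$aeaeo  (last char: 'o')
  sorted[7] = oiau$aeae  (last char: 'e')
  sorted[8] = u$aeaeoia  (last char: 'a')
Last column: u$eiaaoea
Original string S is at sorted index 1

Answer: u$eiaaoea
1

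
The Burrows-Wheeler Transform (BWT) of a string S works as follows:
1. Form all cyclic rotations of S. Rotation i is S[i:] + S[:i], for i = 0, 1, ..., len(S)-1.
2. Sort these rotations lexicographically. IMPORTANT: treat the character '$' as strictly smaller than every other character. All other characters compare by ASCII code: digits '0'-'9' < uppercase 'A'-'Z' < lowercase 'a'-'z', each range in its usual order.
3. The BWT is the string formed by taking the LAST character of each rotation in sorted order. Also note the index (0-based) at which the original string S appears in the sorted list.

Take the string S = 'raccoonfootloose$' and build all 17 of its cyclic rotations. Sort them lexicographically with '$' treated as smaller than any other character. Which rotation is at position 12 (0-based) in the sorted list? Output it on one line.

All 17 rotations (rotation i = S[i:]+S[:i]):
  rot[0] = raccoonfootloose$
  rot[1] = accoonfootloose$r
  rot[2] = ccoonfootloose$ra
  rot[3] = coonfootloose$rac
  rot[4] = oonfootloose$racc
  rot[5] = onfootloose$racco
  rot[6] = nfootloose$raccoo
  rot[7] = footloose$raccoon
  rot[8] = ootloose$raccoonf
  rot[9] = otloose$raccoonfo
  rot[10] = tloose$raccoonfoo
  rot[11] = loose$raccoonfoot
  rot[12] = oose$raccoonfootl
  rot[13] = ose$raccoonfootlo
  rot[14] = se$raccoonfootloo
  rot[15] = e$raccoonfootloos
  rot[16] = $raccoonfootloose
Sorted (with $ < everything):
  sorted[0] = $raccoonfootloose
  sorted[1] = accoonfootloose$r
  sorted[2] = ccoonfootloose$ra
  sorted[3] = coonfootloose$rac
  sorted[4] = e$raccoonfootloos
  sorted[5] = footloose$raccoon
  sorted[6] = loose$raccoonfoot
  sorted[7] = nfootloose$raccoo
  sorted[8] = onfootloose$racco
  sorted[9] = oonfootloose$racc
  sorted[10] = oose$raccoonfootl
  sorted[11] = ootloose$raccoonf
  sorted[12] = ose$raccoonfootlo
  sorted[13] = otloose$raccoonfo
  sorted[14] = raccoonfootloose$
  sorted[15] = se$raccoonfootloo
  sorted[16] = tloose$raccoonfoo
sorted[12] = ose$raccoonfootlo

Answer: ose$raccoonfootlo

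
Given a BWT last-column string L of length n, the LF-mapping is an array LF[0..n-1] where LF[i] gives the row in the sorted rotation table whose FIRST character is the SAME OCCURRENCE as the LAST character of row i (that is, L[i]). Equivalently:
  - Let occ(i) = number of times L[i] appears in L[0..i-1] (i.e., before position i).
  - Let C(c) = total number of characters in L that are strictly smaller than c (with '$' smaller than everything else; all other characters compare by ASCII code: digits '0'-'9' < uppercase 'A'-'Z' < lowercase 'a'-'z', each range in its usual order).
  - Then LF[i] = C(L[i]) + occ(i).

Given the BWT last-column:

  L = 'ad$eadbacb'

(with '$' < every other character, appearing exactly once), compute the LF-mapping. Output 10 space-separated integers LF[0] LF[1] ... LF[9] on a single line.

Answer: 1 7 0 9 2 8 4 3 6 5

Derivation:
Char counts: '$':1, 'a':3, 'b':2, 'c':1, 'd':2, 'e':1
C (first-col start): C('$')=0, C('a')=1, C('b')=4, C('c')=6, C('d')=7, C('e')=9
L[0]='a': occ=0, LF[0]=C('a')+0=1+0=1
L[1]='d': occ=0, LF[1]=C('d')+0=7+0=7
L[2]='$': occ=0, LF[2]=C('$')+0=0+0=0
L[3]='e': occ=0, LF[3]=C('e')+0=9+0=9
L[4]='a': occ=1, LF[4]=C('a')+1=1+1=2
L[5]='d': occ=1, LF[5]=C('d')+1=7+1=8
L[6]='b': occ=0, LF[6]=C('b')+0=4+0=4
L[7]='a': occ=2, LF[7]=C('a')+2=1+2=3
L[8]='c': occ=0, LF[8]=C('c')+0=6+0=6
L[9]='b': occ=1, LF[9]=C('b')+1=4+1=5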